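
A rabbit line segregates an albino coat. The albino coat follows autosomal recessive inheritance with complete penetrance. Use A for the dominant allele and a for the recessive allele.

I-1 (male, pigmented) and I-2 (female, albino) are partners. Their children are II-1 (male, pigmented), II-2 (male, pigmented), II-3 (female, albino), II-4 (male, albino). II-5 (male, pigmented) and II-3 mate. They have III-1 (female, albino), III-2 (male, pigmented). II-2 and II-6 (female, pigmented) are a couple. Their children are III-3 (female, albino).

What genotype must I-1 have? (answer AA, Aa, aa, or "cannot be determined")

Aa

From phenotype alone, I-1 is AA or Aa.
I-1 is pigmented so carries A and passed a to II-3 (aa), so I-1 is Aa.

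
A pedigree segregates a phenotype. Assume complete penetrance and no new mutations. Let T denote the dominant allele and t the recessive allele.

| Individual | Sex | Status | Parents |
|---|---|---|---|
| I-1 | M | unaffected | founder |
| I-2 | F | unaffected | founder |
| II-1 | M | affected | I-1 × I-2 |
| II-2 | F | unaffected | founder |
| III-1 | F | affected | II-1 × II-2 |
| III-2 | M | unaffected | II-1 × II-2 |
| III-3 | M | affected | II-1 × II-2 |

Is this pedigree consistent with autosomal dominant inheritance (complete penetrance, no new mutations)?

No

Under autosomal dominant, II-1 (affected, male) cannot arise from I-1 (unaffected) × I-2 (unaffected).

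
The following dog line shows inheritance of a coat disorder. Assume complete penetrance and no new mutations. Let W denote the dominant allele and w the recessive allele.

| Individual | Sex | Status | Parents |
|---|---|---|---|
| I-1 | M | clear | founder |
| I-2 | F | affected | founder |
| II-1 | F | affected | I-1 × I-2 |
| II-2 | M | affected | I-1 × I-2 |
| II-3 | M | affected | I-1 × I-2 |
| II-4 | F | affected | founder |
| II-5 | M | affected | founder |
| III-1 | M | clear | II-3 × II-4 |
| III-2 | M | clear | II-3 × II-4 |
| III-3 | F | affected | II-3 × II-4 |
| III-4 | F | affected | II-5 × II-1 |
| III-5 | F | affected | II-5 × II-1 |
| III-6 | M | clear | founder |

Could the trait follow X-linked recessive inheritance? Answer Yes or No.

Under X-linked recessive, II-1 (affected, female) cannot arise from I-1 (clear) × I-2 (affected).

No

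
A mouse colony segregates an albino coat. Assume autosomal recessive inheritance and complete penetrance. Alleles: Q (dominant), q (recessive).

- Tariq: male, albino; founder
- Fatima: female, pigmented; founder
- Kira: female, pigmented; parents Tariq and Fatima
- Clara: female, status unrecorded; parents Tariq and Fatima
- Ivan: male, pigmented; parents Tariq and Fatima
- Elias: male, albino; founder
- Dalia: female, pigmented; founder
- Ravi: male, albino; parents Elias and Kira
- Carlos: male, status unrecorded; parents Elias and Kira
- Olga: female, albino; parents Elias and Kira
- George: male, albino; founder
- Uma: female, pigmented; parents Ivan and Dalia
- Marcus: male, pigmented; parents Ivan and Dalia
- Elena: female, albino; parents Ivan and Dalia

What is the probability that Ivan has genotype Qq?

Ivan is pigmented so carries Q and received q from Tariq (qq), so Ivan is Qq, giving P(Qq) = 1.

1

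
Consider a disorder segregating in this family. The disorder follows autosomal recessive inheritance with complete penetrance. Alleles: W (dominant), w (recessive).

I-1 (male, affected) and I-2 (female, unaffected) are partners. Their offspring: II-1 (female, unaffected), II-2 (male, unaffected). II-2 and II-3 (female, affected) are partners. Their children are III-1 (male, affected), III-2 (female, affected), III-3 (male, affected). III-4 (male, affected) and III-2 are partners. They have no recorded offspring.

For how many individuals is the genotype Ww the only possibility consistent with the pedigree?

Obligate heterozygotes: II-1 is unaffected so carries W and received w from I-1 (ww), so II-1 is Ww; II-2 is unaffected so carries W and received w from I-1 (ww), so II-2 is Ww.
Every other individual is either homozygous by phenotype or has at least one consistent homozygous assignment, so the count is 2.

2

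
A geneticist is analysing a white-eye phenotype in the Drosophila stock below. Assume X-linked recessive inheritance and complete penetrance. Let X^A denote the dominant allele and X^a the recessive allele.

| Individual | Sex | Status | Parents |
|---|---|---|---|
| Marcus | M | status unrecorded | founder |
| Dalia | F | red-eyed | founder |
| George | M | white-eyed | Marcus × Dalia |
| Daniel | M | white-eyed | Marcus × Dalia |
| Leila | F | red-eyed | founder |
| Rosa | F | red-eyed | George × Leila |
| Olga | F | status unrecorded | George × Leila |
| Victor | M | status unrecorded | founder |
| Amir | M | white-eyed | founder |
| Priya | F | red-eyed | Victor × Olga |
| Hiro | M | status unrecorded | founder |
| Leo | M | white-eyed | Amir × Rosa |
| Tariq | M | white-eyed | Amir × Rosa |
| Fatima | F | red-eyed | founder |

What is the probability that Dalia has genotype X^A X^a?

Dalia is red-eyed so carries A and passed a to George (X^a Y), so Dalia is X^A X^a, giving P(X^A X^a) = 1.

1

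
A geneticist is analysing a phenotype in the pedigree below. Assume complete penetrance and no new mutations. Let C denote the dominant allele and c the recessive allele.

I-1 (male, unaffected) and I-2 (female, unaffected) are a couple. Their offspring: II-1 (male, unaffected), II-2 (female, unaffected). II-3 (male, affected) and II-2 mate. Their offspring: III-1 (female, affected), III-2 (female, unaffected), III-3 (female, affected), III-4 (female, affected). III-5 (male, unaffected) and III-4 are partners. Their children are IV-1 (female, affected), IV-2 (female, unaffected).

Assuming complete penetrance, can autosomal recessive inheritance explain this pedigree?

A consistent assignment under autosomal recessive exists: I-1 CC, I-2 Cc, II-1 CC, II-2 Cc, II-3 cc, III-1 cc, III-2 Cc, III-3 cc, III-4 cc, III-5 Cc, IV-1 cc, IV-2 Cc.
In this assignment every recorded phenotype matches its genotype and every non-founder's genotype is obtainable from its parents' genotypes, so the pedigree is consistent.

Yes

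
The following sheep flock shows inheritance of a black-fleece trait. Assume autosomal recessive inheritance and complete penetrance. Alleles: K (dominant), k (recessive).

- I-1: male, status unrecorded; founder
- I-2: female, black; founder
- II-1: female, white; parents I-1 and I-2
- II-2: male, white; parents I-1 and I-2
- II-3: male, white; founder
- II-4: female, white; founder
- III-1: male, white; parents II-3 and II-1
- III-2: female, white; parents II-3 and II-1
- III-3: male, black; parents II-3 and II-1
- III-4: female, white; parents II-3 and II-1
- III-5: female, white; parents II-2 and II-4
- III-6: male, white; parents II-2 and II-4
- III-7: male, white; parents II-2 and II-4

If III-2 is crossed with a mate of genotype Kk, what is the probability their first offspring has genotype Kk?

II-3 is white so carries K and passed k to III-3 (kk), so II-3 is Kk.
II-1 is white so carries K and received k from I-2 (kk), so II-1 is Kk.
III-2 is a white offspring of II-3 (Kk) × II-1 (Kk), whose cross gives 1/4 KK : 1/2 Kk : 1/4 kk; conditioning on being white, III-2 is KK with probability 1/3, Kk with probability 2/3.
Summing over parental genotype combinations, P(offspring has genotype Kk) = 1/3·1/2 + 2/3·1/2 = 1/2.

1/2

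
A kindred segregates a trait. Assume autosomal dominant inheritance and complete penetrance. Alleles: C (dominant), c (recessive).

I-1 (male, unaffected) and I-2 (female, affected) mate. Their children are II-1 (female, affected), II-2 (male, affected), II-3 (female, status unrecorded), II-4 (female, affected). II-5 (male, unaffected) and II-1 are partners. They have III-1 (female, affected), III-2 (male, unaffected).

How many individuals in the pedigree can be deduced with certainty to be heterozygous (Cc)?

4

Obligate heterozygotes: II-1 is affected so carries C and received c from I-1 (cc), so II-1 is Cc; II-2 is affected so carries C and received c from I-1 (cc), so II-2 is Cc; II-4 is affected so carries C and received c from I-1 (cc), so II-4 is Cc; III-1 is affected so carries C and received c from II-5 (cc), so III-1 is Cc.
Every other individual is either homozygous by phenotype or has at least one consistent homozygous assignment, so the count is 4.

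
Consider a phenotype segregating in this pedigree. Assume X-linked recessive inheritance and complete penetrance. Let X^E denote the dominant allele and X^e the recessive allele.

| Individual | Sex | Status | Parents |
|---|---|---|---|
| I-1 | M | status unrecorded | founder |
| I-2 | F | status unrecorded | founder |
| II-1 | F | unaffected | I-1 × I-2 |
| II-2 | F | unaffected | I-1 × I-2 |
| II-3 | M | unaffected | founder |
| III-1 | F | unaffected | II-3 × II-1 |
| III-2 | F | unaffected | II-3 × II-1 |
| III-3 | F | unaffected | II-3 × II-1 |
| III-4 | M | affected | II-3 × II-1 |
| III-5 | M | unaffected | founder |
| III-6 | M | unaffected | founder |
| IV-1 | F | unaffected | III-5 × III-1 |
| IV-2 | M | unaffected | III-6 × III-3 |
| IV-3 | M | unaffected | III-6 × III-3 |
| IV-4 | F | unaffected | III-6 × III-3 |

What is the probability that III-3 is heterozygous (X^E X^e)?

1/5

II-3 is unaffected, so II-3 is X^E Y.
II-1 is unaffected so carries E and passed e to III-4 (X^e Y), so II-1 is X^E X^e.
Their cross gives offspring ratios 1/2 X^E X^E : 1/2 X^E X^e. Conditioning on III-3 being unaffected, P(X^E X^e) = 1/2 / 1 = 1/2 before taking III-3's own offspring into account.
III-6 is unaffected, so III-6 is X^E Y.
Now use III-3's offspring. Probability of each recorded status — unaffected son IV-2: 1/2 if III-3 is X^E X^e, 1 if X^E X^E; unaffected son IV-3: 1/2 if III-3 is X^E X^e, 1 if X^E X^E. (IV-4: equally likely either way, so uninformative.)
Bayes: P(X^E X^e) = 1/2·1/4 / (1/2·1/4 + 1/2·1) = 1/5.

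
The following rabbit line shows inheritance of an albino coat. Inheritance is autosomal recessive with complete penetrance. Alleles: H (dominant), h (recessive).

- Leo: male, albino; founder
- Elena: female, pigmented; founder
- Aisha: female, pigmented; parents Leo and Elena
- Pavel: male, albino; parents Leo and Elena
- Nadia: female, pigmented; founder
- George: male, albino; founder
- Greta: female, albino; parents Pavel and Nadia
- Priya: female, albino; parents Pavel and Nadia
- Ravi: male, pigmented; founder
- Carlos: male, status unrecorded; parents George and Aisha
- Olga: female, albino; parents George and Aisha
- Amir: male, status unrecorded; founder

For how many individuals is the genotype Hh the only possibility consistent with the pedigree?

Obligate heterozygotes: Elena is pigmented so carries H and passed h to Pavel (hh), so Elena is Hh; Aisha is pigmented so carries H and received h from Leo (hh), so Aisha is Hh; Nadia is pigmented so carries H and passed h to Greta (hh), so Nadia is Hh.
Every other individual is either homozygous by phenotype or has at least one consistent homozygous assignment, so the count is 3.

3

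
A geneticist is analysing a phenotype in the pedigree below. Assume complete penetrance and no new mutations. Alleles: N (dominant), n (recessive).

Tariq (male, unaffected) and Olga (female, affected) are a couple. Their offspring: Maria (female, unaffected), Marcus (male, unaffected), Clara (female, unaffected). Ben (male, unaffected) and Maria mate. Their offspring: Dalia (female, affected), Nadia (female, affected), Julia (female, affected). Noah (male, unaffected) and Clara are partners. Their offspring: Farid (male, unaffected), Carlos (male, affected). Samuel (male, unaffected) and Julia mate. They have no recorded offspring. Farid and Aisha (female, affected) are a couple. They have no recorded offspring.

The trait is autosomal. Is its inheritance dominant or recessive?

recessive

Ben and Maria are both unaffected yet have an affected child Dalia. Under dominance, an affected child requires at least one affected parent, so the trait cannot be dominant.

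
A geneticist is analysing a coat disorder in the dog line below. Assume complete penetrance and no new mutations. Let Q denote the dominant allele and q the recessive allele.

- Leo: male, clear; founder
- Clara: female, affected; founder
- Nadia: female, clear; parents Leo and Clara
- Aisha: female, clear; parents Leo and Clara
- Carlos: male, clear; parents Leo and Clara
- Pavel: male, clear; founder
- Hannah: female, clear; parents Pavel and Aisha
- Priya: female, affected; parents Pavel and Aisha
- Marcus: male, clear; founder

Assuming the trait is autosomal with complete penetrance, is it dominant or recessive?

recessive

Pavel and Aisha are both clear yet have an affected child Priya. Under dominance, an affected child requires at least one affected parent, so the trait cannot be dominant.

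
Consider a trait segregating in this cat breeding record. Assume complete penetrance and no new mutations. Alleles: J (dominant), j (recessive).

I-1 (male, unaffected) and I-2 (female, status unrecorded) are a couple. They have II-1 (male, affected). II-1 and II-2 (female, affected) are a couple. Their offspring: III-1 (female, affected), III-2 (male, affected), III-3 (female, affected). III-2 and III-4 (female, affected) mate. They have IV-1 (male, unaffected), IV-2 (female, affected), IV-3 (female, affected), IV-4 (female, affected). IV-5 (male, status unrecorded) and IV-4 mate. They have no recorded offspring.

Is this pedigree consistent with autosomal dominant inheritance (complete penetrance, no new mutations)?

Yes

A consistent assignment under autosomal dominant exists: I-1 jj, I-2 JJ, II-1 Jj, II-2 JJ, III-1 JJ, III-2 Jj, III-3 JJ, III-4 Jj, IV-1 jj, IV-2 JJ, IV-3 JJ, IV-4 JJ, IV-5 JJ.
In this assignment every recorded phenotype matches its genotype and every non-founder's genotype is obtainable from its parents' genotypes, so the pedigree is consistent.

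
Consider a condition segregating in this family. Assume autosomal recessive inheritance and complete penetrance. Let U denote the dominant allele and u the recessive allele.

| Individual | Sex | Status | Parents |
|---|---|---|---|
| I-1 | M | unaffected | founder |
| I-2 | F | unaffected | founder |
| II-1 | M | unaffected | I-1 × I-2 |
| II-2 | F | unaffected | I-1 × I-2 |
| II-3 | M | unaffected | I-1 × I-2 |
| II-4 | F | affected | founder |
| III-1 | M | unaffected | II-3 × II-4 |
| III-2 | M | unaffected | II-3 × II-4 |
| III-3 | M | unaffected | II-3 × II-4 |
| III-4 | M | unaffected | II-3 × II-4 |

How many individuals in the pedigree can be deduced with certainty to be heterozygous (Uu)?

Obligate heterozygotes: III-1 is unaffected so carries U and received u from II-4 (uu), so III-1 is Uu; III-2 is unaffected so carries U and received u from II-4 (uu), so III-2 is Uu; III-3 is unaffected so carries U and received u from II-4 (uu), so III-3 is Uu; III-4 is unaffected so carries U and received u from II-4 (uu), so III-4 is Uu.
Every other individual is either homozygous by phenotype or has at least one consistent homozygous assignment, so the count is 4.

4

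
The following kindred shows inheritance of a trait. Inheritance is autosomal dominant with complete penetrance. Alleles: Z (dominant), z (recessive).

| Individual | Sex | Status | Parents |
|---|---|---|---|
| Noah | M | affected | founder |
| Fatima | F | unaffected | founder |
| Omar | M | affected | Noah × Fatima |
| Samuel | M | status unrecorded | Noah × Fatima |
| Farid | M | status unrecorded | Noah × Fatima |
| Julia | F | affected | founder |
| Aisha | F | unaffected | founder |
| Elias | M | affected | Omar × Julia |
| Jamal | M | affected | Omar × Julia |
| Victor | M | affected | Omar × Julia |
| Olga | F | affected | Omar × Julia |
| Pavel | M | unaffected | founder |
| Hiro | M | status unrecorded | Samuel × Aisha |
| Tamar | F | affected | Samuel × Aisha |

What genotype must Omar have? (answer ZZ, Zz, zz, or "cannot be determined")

From phenotype alone, Omar is ZZ or Zz.
Omar is affected so carries Z and received z from Fatima (zz), so Omar is Zz.

Zz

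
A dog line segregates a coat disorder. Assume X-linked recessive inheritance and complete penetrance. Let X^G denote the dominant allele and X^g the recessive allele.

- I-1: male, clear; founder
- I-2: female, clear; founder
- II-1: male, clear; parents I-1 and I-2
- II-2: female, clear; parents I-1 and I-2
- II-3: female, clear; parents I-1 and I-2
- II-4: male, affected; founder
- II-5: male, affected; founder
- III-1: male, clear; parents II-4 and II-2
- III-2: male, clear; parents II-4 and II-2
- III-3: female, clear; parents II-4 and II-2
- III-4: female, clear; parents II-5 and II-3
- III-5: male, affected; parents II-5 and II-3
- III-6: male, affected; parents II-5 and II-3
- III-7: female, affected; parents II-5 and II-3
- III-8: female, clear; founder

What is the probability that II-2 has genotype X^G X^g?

1/9

I-1 is clear, so I-1 is X^G Y.
I-2 is clear so carries G and passed g to II-3 (X^G X^g, whose G came from I-1), so I-2 is X^G X^g.
Their cross gives offspring ratios 1/2 X^G X^G : 1/2 X^G X^g. Conditioning on II-2 being clear, P(X^G X^g) = 1/2 / 1 = 1/2 before taking II-2's own offspring into account.
II-4 is affected, so II-4 is X^g Y.
Now use II-2's offspring. Probability of each recorded status — clear son III-1: 1/2 if II-2 is X^G X^g, 1 if X^G X^G; clear son III-2: 1/2 if II-2 is X^G X^g, 1 if X^G X^G; clear daughter III-3: 1/2 if II-2 is X^G X^g, 1 if X^G X^G.
Bayes: P(X^G X^g) = 1/2·1/8 / (1/2·1/8 + 1/2·1) = 1/9.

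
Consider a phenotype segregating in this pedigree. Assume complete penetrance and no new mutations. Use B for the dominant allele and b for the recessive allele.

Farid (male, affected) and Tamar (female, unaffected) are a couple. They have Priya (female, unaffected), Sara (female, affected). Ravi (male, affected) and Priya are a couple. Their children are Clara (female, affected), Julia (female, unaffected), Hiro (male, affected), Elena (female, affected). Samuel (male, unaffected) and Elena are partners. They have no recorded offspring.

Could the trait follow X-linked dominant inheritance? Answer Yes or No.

No

Under X-linked dominant, Priya (unaffected, female) cannot arise from Farid (affected) × Tamar (unaffected).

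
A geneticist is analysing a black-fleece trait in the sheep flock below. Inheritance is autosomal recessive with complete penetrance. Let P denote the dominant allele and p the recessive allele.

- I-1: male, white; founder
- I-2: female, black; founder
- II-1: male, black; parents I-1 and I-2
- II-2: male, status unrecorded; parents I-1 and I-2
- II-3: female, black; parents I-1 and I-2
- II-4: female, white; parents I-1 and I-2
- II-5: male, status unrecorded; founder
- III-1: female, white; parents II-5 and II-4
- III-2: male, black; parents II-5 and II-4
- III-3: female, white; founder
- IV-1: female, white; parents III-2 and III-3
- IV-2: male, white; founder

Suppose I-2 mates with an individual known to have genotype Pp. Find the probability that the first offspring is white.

I-2 is black, so I-2 is pp.
The cross gives 1/2 Pp : 1/2 pp, so P(offspring is white) = 1/2.

1/2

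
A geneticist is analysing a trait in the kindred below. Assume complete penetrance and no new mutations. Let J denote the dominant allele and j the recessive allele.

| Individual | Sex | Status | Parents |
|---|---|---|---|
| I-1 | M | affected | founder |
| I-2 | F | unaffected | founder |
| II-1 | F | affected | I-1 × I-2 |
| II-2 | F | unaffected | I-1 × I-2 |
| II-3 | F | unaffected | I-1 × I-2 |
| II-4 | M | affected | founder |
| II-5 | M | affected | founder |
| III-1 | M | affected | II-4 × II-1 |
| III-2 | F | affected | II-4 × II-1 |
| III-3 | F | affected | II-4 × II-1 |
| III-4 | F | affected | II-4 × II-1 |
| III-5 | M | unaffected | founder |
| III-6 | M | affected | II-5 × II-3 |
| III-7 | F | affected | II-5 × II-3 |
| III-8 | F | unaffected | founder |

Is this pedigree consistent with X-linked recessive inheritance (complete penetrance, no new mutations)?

A consistent assignment under X-linked recessive exists: I-1 X^j Y, I-2 X^J X^j, II-1 X^j X^j, II-2 X^J X^j, II-3 X^J X^j, II-4 X^j Y, II-5 X^j Y, III-1 X^j Y, III-2 X^j X^j, III-3 X^j X^j, III-4 X^j X^j, III-5 X^J Y, III-6 X^j Y, III-7 X^j X^j, III-8 X^J X^J.
In this assignment every recorded phenotype matches its genotype and every non-founder's genotype is obtainable from its parents' genotypes, so the pedigree is consistent.

Yes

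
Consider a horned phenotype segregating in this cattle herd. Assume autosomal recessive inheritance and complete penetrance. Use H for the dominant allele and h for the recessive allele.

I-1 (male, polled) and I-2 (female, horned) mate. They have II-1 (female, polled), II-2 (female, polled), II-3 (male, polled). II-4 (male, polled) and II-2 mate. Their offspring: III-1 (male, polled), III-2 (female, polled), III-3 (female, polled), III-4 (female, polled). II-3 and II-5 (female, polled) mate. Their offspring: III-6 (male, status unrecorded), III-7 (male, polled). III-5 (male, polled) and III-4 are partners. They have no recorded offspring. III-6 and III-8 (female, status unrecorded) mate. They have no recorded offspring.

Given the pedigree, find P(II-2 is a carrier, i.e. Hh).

II-2 is polled so carries H and received h from I-2 (hh), so II-2 is Hh, giving P(Hh) = 1.

1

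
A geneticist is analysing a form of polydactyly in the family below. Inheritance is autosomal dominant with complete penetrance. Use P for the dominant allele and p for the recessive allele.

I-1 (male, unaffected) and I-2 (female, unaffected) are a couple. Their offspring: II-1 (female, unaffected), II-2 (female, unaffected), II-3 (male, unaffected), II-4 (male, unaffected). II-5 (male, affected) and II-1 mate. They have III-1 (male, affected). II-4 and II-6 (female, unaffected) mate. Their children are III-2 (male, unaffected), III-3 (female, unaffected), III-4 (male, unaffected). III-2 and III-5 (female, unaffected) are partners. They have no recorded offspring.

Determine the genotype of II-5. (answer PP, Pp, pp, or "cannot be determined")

II-5's phenotype allows PP or Pp, and no parent or child forces a single allele at both positions; consistent genotype assignments exist with II-5 as PP or Pp.

cannot be determined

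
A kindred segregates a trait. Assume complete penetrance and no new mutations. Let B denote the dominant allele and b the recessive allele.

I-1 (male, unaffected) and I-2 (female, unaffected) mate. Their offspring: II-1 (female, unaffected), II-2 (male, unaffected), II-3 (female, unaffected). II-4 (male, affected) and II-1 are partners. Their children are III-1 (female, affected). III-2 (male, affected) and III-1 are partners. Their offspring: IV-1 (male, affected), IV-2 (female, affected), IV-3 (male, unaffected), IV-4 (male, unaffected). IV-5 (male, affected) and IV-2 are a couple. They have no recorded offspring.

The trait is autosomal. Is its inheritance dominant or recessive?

dominant

III-2 and III-1 are both affected yet have an unaffected child IV-3. Under a recessive model two affected parents are homozygous and every child would be affected, so the trait cannot be recessive.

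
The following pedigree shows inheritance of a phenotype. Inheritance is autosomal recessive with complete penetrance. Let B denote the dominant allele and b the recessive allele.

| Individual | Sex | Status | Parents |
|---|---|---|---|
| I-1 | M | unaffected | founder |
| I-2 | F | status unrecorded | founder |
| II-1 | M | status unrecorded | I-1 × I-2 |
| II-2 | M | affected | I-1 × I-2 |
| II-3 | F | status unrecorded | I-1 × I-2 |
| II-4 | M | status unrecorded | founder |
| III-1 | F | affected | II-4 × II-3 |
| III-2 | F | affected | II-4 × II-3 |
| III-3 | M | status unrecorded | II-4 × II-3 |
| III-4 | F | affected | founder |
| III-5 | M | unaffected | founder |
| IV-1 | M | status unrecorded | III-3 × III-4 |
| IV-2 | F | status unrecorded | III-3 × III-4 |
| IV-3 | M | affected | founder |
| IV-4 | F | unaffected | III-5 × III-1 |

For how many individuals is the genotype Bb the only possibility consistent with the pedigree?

2

Obligate heterozygotes: I-1 is unaffected so carries B and passed b to II-2 (bb), so I-1 is Bb; IV-4 is unaffected so carries B and received b from III-1 (bb), so IV-4 is Bb.
Every other individual is either homozygous by phenotype or has at least one consistent homozygous assignment, so the count is 2.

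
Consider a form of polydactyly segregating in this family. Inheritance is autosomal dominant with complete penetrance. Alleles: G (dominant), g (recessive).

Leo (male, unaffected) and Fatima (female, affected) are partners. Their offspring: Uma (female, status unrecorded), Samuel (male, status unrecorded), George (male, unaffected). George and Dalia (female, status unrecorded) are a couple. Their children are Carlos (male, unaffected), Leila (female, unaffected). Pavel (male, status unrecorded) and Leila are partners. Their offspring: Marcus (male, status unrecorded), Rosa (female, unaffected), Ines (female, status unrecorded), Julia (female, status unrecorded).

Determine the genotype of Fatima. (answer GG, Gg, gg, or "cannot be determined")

From phenotype alone, Fatima is GG or Gg.
Fatima is affected so carries G and passed g to George (gg), so Fatima is Gg.

Gg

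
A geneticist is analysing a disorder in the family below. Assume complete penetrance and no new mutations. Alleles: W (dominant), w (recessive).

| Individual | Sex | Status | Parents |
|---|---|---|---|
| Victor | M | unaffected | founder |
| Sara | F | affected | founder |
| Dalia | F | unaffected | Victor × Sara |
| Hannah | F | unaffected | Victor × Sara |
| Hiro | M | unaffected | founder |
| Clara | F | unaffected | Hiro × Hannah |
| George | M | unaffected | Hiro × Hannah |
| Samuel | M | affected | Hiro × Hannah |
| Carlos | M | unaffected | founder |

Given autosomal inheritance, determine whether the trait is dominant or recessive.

recessive

Hiro and Hannah are both unaffected yet have an affected child Samuel. Under dominance, an affected child requires at least one affected parent, so the trait cannot be dominant.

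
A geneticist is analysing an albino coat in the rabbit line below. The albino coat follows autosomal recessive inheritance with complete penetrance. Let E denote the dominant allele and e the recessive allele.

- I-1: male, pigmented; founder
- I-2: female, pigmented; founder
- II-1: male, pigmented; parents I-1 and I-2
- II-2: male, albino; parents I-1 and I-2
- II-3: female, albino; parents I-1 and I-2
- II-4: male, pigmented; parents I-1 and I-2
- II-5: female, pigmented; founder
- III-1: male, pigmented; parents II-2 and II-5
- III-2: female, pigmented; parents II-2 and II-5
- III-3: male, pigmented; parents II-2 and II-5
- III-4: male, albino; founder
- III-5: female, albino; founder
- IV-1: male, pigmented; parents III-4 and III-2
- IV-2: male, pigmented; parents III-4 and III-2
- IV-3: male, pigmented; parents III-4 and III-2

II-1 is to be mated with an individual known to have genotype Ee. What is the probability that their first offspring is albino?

1/6

I-1 is pigmented so carries E and passed e to II-2 (ee), so I-1 is Ee.
I-2 is pigmented so carries E and passed e to II-2 (ee), so I-2 is Ee.
II-1 is a pigmented offspring of I-1 (Ee) × I-2 (Ee), whose cross gives 1/4 EE : 1/2 Ee : 1/4 ee; conditioning on being pigmented, II-1 is EE with probability 1/3, Ee with probability 2/3.
Summing over parental genotype combinations, P(offspring is albino) = 2/3·1/4 = 1/6.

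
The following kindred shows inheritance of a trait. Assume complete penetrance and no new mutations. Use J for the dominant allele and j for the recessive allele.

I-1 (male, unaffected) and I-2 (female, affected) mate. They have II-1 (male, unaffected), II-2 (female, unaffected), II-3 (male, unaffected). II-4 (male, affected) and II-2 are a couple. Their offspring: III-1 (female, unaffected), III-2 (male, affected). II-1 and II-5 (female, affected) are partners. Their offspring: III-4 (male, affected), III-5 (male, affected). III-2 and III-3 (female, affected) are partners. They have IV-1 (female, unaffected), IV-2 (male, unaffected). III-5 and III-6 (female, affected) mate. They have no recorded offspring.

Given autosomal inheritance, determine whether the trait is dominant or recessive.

dominant

III-2 and III-3 are both affected yet have an unaffected child IV-1. Under a recessive model two affected parents are homozygous and every child would be affected, so the trait cannot be recessive.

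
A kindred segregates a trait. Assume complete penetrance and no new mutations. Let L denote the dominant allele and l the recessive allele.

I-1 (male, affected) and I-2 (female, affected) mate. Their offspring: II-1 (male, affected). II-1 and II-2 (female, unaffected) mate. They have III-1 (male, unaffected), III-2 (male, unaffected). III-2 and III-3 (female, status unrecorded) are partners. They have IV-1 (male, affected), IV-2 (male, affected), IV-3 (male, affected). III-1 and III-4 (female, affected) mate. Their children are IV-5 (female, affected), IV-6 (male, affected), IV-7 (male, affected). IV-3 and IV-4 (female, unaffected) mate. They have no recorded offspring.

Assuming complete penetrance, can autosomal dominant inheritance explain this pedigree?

Yes

A consistent assignment under autosomal dominant exists: I-1 LL, I-2 Ll, II-1 Ll, II-2 ll, III-1 ll, III-2 ll, III-3 LL, III-4 LL, IV-1 Ll, IV-2 Ll, IV-3 Ll, IV-4 ll, IV-5 Ll, IV-6 Ll, IV-7 Ll.
In this assignment every recorded phenotype matches its genotype and every non-founder's genotype is obtainable from its parents' genotypes, so the pedigree is consistent.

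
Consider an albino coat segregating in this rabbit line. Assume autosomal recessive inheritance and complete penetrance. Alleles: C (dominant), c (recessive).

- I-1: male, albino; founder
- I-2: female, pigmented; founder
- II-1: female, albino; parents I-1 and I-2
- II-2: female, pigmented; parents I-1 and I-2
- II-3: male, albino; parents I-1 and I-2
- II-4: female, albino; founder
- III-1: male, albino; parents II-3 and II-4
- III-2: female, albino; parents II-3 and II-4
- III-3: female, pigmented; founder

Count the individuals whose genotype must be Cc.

2

Obligate heterozygotes: I-2 is pigmented so carries C and passed c to II-1 (cc), so I-2 is Cc; II-2 is pigmented so carries C and received c from I-1 (cc), so II-2 is Cc.
Every other individual is either homozygous by phenotype or has at least one consistent homozygous assignment, so the count is 2.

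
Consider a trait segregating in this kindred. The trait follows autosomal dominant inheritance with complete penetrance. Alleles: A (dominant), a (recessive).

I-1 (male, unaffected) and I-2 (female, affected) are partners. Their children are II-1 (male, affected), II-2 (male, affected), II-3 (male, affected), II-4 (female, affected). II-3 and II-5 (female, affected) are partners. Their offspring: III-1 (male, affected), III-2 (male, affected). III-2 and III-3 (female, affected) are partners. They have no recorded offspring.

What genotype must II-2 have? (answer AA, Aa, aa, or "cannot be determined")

Aa

From phenotype alone, II-2 is AA or Aa.
II-2 is affected so carries A and received a from I-1 (aa), so II-2 is Aa.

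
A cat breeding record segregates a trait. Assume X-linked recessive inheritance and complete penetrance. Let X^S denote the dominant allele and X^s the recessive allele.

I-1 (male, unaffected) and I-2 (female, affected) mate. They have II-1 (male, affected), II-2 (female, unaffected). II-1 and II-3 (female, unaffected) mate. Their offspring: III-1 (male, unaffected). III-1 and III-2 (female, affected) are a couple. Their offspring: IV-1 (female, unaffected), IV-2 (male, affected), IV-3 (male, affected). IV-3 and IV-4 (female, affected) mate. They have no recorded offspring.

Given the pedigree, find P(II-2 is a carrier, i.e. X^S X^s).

II-2 is unaffected so carries S and received s from I-2 (X^s X^s), so II-2 is X^S X^s, giving P(X^S X^s) = 1.

1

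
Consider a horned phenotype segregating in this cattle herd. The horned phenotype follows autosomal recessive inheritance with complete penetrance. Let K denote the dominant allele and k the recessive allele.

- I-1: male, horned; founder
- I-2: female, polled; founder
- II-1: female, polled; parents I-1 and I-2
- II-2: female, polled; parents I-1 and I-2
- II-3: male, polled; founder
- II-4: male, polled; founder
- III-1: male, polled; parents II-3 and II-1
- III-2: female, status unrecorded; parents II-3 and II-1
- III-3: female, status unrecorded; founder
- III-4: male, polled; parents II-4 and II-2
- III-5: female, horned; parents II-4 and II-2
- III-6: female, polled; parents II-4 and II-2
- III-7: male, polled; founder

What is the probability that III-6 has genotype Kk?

2/3

II-4 is polled so carries K and passed k to III-5 (kk), so II-4 is Kk.
II-2 is polled so carries K and received k from I-1 (kk), so II-2 is Kk.
Their cross gives offspring ratios 1/4 KK : 1/2 Kk : 1/4 kk. Conditioning on III-6 being polled, P(Kk) = 1/2 / 3/4 = 2/3.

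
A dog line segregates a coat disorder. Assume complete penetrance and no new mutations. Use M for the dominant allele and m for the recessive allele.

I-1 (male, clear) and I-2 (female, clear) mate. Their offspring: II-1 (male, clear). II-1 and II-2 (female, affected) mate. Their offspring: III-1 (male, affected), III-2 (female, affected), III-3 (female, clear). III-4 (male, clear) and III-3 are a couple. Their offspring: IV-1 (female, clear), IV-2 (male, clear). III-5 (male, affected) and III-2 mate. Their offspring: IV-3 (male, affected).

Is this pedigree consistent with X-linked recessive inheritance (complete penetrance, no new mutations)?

No

Under X-linked recessive, III-2 (affected, female) cannot arise from II-1 (clear) × II-2 (affected).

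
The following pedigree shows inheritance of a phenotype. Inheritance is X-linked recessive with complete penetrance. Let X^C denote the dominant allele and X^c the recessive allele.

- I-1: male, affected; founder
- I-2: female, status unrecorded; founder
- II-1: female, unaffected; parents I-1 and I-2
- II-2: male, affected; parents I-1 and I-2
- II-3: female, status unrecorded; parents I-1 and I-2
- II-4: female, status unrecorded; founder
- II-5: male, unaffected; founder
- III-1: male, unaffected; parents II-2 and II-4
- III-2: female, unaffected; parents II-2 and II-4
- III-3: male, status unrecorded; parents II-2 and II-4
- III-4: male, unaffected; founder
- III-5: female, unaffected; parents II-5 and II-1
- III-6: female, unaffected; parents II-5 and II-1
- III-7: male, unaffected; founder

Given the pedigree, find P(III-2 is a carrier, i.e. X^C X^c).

1

III-2 is unaffected so carries C and received c from II-2 (X^c Y), so III-2 is X^C X^c, giving P(X^C X^c) = 1.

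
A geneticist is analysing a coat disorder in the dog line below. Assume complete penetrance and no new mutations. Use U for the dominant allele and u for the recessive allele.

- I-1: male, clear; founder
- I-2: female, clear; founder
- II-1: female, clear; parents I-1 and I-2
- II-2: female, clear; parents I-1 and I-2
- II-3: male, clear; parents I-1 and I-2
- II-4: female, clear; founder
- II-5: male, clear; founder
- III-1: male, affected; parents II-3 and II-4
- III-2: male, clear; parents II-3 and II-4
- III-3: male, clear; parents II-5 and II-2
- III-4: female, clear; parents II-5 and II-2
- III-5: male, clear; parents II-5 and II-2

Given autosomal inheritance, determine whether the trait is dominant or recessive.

recessive

II-3 and II-4 are both clear yet have an affected child III-1. Under dominance, an affected child requires at least one affected parent, so the trait cannot be dominant.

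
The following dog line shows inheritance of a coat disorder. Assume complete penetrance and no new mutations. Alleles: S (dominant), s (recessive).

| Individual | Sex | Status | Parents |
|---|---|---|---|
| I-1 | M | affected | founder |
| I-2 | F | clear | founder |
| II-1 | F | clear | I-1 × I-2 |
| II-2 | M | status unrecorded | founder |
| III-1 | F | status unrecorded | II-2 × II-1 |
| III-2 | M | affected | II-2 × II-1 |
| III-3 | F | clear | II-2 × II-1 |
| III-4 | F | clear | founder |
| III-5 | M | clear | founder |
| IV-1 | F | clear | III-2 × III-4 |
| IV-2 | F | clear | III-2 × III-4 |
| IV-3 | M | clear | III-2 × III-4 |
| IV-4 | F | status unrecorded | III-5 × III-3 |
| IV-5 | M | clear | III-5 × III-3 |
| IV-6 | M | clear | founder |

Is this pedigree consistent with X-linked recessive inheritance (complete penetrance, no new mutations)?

A consistent assignment under X-linked recessive exists: I-1 X^s Y, I-2 X^S X^S, II-1 X^S X^s, II-2 X^S Y, III-1 X^S X^S, III-2 X^s Y, III-3 X^S X^S, III-4 X^S X^S, III-5 X^S Y, IV-1 X^S X^s, IV-2 X^S X^s, IV-3 X^S Y, IV-4 X^S X^S, IV-5 X^S Y, IV-6 X^S Y.
In this assignment every recorded phenotype matches its genotype and every non-founder's genotype is obtainable from its parents' genotypes, so the pedigree is consistent.

Yes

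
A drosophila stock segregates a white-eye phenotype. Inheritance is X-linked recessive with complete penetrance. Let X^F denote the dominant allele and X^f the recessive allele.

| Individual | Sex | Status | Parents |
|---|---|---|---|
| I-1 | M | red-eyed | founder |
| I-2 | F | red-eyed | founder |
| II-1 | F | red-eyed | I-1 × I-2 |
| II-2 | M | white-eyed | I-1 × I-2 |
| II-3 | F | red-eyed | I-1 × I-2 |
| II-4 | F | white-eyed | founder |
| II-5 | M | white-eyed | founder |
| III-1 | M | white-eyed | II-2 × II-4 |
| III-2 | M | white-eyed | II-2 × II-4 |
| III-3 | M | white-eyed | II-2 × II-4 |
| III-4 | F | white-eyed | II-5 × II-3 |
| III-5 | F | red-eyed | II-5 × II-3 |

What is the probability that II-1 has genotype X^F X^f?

I-1 is red-eyed, so I-1 is X^F Y.
I-2 is red-eyed so carries F and passed f to II-2 (X^f Y), so I-2 is X^F X^f.
Their cross gives offspring ratios 1/2 X^F X^F : 1/2 X^F X^f. Conditioning on II-1 being red-eyed, P(X^F X^f) = 1/2 / 1 = 1/2.

1/2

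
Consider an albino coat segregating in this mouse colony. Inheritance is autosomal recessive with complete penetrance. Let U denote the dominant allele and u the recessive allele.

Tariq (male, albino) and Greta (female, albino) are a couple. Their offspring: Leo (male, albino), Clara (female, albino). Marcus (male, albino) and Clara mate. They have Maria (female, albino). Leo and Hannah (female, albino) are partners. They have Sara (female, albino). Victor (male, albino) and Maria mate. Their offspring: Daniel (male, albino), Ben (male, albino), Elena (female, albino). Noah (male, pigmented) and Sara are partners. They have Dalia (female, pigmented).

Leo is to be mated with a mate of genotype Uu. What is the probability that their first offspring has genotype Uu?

1/2

Leo is albino, so Leo is uu.
The cross gives 1/2 Uu : 1/2 uu, so P(offspring has genotype Uu) = 1/2.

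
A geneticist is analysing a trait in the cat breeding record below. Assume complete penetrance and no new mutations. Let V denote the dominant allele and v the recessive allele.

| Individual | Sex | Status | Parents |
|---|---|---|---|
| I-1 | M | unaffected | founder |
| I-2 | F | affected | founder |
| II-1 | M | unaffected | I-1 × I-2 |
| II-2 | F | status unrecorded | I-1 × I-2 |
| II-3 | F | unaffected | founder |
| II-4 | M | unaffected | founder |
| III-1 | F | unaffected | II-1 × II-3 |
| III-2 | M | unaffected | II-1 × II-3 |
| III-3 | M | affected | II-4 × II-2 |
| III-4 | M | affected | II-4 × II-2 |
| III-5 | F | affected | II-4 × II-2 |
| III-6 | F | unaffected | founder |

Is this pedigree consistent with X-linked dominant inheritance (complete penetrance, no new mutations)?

Yes

A consistent assignment under X-linked dominant exists: I-1 X^v Y, I-2 X^V X^v, II-1 X^v Y, II-2 X^V X^v, II-3 X^v X^v, II-4 X^v Y, III-1 X^v X^v, III-2 X^v Y, III-3 X^V Y, III-4 X^V Y, III-5 X^V X^v, III-6 X^v X^v.
In this assignment every recorded phenotype matches its genotype and every non-founder's genotype is obtainable from its parents' genotypes, so the pedigree is consistent.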